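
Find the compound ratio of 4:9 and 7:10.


Compound ratio = (4×7) : (9×10)
= 28:90
GCD = 2
= 14:45

14:45


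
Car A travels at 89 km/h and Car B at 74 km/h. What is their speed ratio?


Ratio = 89:74
GCD = 1
Simplified = 89:74
Time ratio (same distance) = 74:89
Speed ratio = 89:74

89:74


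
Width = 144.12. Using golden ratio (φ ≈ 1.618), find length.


φ = (1 + √5) / 2 ≈ 1.618
Length = width × φ = 144.12 × 1.618 = 233.18616
≈ 233.19

233.19


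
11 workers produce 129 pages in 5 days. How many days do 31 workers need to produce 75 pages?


Days ∝ work / workers, so d₂ = d₁ × (m₁/m₂) × (w₂/w₁)
Workers factor (inverse): 11/31 ≈ 0.3548
Work factor (direct): 75/129 ≈ 0.5814
d₂ = 5 × 11/31 × 75/129 = (5 × 11 × 75) / (31 × 129) = 4125/3999
≈ 1.03 days

1.03 days


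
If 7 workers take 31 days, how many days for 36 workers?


Inverse proportion: x × y = constant
k = 7 × 31 = 217
y₂ = k / 36 = 217 / 36
= 6.03

6.03


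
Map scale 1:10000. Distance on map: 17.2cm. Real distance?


Real distance = map distance × scale
= 17.2cm × 10000
= 172000 cm = 1720.0 m
= 1.720 km

1.720 km


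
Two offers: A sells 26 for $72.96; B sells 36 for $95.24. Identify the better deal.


Deal A: $72.96/26 = $2.8062/unit
Deal B: $95.24/36 = $2.6456/unit
B is cheaper per unit
= Deal B

Deal B


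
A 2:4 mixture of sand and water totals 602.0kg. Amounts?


Total parts = 2 + 4 = 6
sand: 602.0 × 2/6 = 200.7kg
water: 602.0 × 4/6 = 401.3kg
= 200.7kg and 401.3kg

200.7kg and 401.3kg


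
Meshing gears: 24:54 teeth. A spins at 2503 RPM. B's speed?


Gear ratio = 24:54 = 4:9
RPM_B = RPM_A × (teeth_A / teeth_B)
= 2503 × (24/54)
= 1112.4 RPM

1112.4 RPM


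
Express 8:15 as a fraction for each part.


Total parts = 8 + 15 = 23
First part: 8/23 = 8/23
Second part: 15/23 = 15/23
= 8/23 and 15/23

8/23 and 15/23


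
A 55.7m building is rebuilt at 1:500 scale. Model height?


Model size = real / scale
= 55.7 / 500
= 0.1114 m

0.1114 m


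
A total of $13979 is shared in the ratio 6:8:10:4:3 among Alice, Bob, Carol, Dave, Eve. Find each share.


Total parts = 6 + 8 + 10 + 4 + 3 = 31
Alice: 13979 × 6/31 = 2705.61
Bob: 13979 × 8/31 = 3607.48
Carol: 13979 × 10/31 = 4509.35
Dave: 13979 × 4/31 = 1803.74
Eve: 13979 × 3/31 = 1352.81
= Alice: $2705.61, Bob: $3607.48, Carol: $4509.35, Dave: $1803.74, Eve: $1352.81

Alice: $2705.61, Bob: $3607.48, Carol: $4509.35, Dave: $1803.74, Eve: $1352.81


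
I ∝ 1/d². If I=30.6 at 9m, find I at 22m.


I₁d₁² = I₂d₂²
I₂ = I₁ × (d₁/d₂)²
= 30.6 × (9/22)²
= 30.6 × 81/484
= 2478.6/484
≈ 5.1211

5.1211


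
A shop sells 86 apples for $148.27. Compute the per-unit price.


Unit rate = total / quantity
= 148.27 / 86
= $1.72 per unit

$1.72 per unit


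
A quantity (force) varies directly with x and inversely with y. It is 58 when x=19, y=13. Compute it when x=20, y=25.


z = k·x/y
Solve for k using the known point: k = z·y/x = 58×13/19 = 754/19 ≈ 39.6842
Now evaluate at x=20, y=25:
z = k × 20 / 25 = (754 × 20) / (19 × 25) = 15080/475
≈ 31.7474

31.7474


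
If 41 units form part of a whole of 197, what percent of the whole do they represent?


Percentage = (part / whole) × 100
= (41 / 197) × 100
≈ 20.81%

20.81%


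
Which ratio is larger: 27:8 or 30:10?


27/8 = 3.3750
30/10 = 3.0000
3.3750 > 3.0000, so 27:8 is greater
= 27:8

27:8


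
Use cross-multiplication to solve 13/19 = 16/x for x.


Cross multiply: 13 × x = 19 × 16
13x = 304
x = 304 / 13
= 23.38

23.38


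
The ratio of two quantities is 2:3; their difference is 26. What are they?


Let A = 2k, B = 3k.
3k - 2k = 26
1k = 26 → k = 26/1 = 26
A = 2×26 = 52, B = 3×26 = 78
= A = 52, B = 78

A = 52, B = 78


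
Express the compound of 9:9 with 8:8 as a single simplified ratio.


Compound ratio = (9×8) : (9×8)
= 72:72
GCD = 72
= 1:1

1:1


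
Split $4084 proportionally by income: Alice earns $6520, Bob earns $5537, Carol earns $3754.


Total income = 6520 + 5537 + 3754 = $15811
Alice: $4084 × 6520/15811 = $1684.12
Bob: $4084 × 5537/15811 = $1430.21
Carol: $4084 × 3754/15811 = $969.66
= Alice: $1684.12, Bob: $1430.21, Carol: $969.66

Alice: $1684.12, Bob: $1430.21, Carol: $969.66


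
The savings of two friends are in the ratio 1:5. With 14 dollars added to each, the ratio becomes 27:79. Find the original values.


Let A = 1k, B = 5k.
(1k + 14) / (5k + 14) = 27/79
Cross-multiply: 79(1k + 14) = 27(5k + 14)
79k + 1106 = 135k + 378
79k - 135k = 378 - 1106
-56k = -728
k = -728/-56 = 13
A = 1×13 = 13, B = 5×13 = 65
= A = 13, B = 65

A = 13, B = 65


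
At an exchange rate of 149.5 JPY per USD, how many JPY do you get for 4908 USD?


Amount × rate = 4908 × 149.5
= 733746.00 JPY

733746.00 JPY


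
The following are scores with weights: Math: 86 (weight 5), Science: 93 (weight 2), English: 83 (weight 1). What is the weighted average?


Numerator = 86×5 + 93×2 + 83×1
= 430 + 186 + 83
= 699
Total weight = 8
Weighted avg = 699/8
= 87.38

87.38


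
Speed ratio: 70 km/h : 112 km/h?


Ratio = 70:112
GCD = 14
Simplified = 5:8
Time ratio (same distance) = 8:5
Speed ratio = 5:8

5:8


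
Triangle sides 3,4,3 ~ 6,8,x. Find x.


Scale factor = 6/3 = 2
Missing side = 3 × 2
= 6.0

6.0


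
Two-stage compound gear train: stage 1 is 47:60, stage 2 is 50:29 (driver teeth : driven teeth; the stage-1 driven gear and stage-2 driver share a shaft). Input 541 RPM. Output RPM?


Stage 1: RPM_B = RPM_A × t_A/t_B = 541 × 47/60 = 25427/60 ≈ 423.78
B and C share a shaft → RPM_C = RPM_B
Stage 2: RPM_D = RPM_C × t_C/t_D = RPM_A × (t_A×t_C)/(t_B×t_D)
Overall ratio = (47×50)/(60×29) = 2350/1740
RPM_D = 541 × 2350/1740 = 1271350/1740
≈ 730.66 RPM

730.66 RPM


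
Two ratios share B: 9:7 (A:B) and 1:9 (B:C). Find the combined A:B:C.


Match B: multiply A:B by 1 → 9:7
Multiply B:C by 7 → 7:63
Combined: 9:7:63
GCD = 1
= 9:7:63

9:7:63


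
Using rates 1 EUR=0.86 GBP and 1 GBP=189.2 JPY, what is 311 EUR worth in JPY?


Step 1: 311 EUR × 0.86 = 267.46 GBP
Step 2: 267.46 GBP × 189.2 = 50603.43 JPY
Implied rate EUR→JPY = 0.86 × 189.2 = 162.7120
= 50603.43 JPY

50603.43 JPY


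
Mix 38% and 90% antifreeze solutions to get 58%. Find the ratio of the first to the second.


Let x parts of 38% mix with y parts of 90%.
38x + 90y = 58(x + y)
38x + 90y = 58x + 58y
x(38 - 58) = y(58 - 90)
x/y = (90 - 58)/(58 - 38) = 32/20
Simplify: 8:5
= 8:5

8:5


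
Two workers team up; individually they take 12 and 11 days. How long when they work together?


Rate of A = 1/12 per day
Rate of B = 1/11 per day
Combined rate = 1/12 + 1/11 = 23/132 ≈ 0.1742 per day
Days = 1 / combined rate = 132/23
≈ 5.74 days

5.74 days


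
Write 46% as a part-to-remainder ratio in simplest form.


46% means 46 parts out of 100; remainder = 54
Part : remainder = 46:54
GCD = 2
= 23:27

23:27


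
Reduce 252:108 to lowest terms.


GCD(252, 108) = 36
252/36 : 108/36
= 7:3

7:3


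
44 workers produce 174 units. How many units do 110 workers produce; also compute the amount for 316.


Direct proportion: y/x = constant
k = 174/44 ≈ 3.9545
y at x=110: k × 110 = 174 × 110 / 44 = 19140/44 = 435.00
y at x=316: k × 316 = 174 × 316 / 44 = 54984/44 ≈ 1249.64
= 435.00 and 1249.64

435.00 and 1249.64


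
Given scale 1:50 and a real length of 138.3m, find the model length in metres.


Model size = real / scale
= 138.3 / 50
= 2.7660 m

2.7660 m


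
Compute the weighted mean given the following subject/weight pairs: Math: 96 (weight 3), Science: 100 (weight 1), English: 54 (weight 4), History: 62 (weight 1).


Numerator = 96×3 + 100×1 + 54×4 + 62×1
= 288 + 100 + 216 + 62
= 666
Total weight = 9
Weighted avg = 666/9
= 74.00

74.00


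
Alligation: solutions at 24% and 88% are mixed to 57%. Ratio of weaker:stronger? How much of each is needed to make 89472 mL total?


Let x parts of 24% mix with y parts of 88%.
24x + 88y = 57(x + y)
24x + 88y = 57x + 57y
x(24 - 57) = y(57 - 88)
x/y = (88 - 57)/(57 - 24) = 31/33
Simplify: 31:33
Total parts = 64; one part = 89472/64 = 1398.00 mL
24% solution: 31×1398.00 = 43338.00 mL
88% solution: 33×1398.00 = 46134.00 mL
= ratio 31:33; 43338.00 mL and 46134.00 mL

ratio 31:33; 43338.00 mL and 46134.00 mL


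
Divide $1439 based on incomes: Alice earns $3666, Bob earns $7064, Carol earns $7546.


Total income = 3666 + 7064 + 7546 = $18276
Alice: $1439 × 3666/18276 = $288.65
Bob: $1439 × 7064/18276 = $556.20
Carol: $1439 × 7546/18276 = $594.15
= Alice: $288.65, Bob: $556.20, Carol: $594.15

Alice: $288.65, Bob: $556.20, Carol: $594.15


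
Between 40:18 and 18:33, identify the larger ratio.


40/18 = 2.2222
18/33 = 0.5455
2.2222 > 0.5455, so 40:18 is greater
= 40:18

40:18


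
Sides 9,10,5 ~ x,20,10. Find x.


Scale factor = 20/10 = 2
Missing side = 9 × 2
= 18.0

18.0


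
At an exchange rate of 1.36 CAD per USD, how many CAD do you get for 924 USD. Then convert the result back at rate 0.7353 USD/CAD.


Amount × rate = 924 × 1.36 = 1256.64 CAD
Round-trip: 1256.64 × 0.7353 = 924.01 USD
= 1256.64 CAD, then 924.01 USD

1256.64 CAD, then 924.01 USD


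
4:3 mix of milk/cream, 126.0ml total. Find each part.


Total parts = 4 + 3 = 7
milk: 126.0 × 4/7 = 72.0ml
cream: 126.0 × 3/7 = 54.0ml
= 72.0ml and 54.0ml

72.0ml and 54.0ml


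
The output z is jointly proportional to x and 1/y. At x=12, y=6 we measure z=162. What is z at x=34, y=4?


z = k·x/y
Solve for k using the known point: k = z·y/x = 162×6/12 = 972/12 = 81.0000
Now evaluate at x=34, y=4:
z = k × 34 / 4 = (972 × 34) / (12 × 4) = 33048/48
= 688.5000

688.5000


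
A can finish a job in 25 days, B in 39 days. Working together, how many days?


Rate of A = 1/25 per day
Rate of B = 1/39 per day
Combined rate = 1/25 + 1/39 = 64/975 ≈ 0.0656 per day
Days = 1 / combined rate = 975/64
≈ 15.23 days

15.23 days


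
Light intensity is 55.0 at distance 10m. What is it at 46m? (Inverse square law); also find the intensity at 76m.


I₁d₁² = I₂d₂²
I at 46m = 55.0 × (10/46)² = 55.0 × 100/2116 = 5500/2116 ≈ 2.5992
I at 76m = 55.0 × (10/76)² = 55.0 × 100/5776 = 5500/5776 ≈ 0.9522
= 2.5992 and 0.9522

2.5992 and 0.9522


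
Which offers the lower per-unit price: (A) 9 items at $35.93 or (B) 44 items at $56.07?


Deal A: $35.93/9 = $3.9922/unit
Deal B: $56.07/44 = $1.2743/unit
B is cheaper per unit
= Deal B

Deal B


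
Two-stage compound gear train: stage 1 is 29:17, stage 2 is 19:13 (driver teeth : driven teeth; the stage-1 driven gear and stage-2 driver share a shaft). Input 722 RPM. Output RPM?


Stage 1: RPM_B = RPM_A × t_A/t_B = 722 × 29/17 = 20938/17 ≈ 1231.65
B and C share a shaft → RPM_C = RPM_B
Stage 2: RPM_D = RPM_C × t_C/t_D = RPM_A × (t_A×t_C)/(t_B×t_D)
Overall ratio = (29×19)/(17×13) = 551/221
RPM_D = 722 × 551/221 = 397822/221
≈ 1800.10 RPM

1800.10 RPM


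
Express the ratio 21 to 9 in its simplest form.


GCD(21, 9) = 3
21/3 : 9/3
= 7:3

7:3


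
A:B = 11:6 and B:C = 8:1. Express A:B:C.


Match B: multiply A:B by 8 → 88:48
Multiply B:C by 6 → 48:6
Combined: 88:48:6
GCD = 2
= 44:24:3

44:24:3


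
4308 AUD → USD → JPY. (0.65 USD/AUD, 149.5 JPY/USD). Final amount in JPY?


Step 1: 4308 AUD × 0.65 = 2800.20 USD
Step 2: 2800.20 USD × 149.5 = 418629.90 JPY
Implied rate AUD→JPY = 0.65 × 149.5 = 97.1750
= 418629.90 JPY

418629.90 JPY


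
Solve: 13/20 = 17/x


Cross multiply: 13 × x = 20 × 17
13x = 340
x = 340 / 13
= 26.15

26.15


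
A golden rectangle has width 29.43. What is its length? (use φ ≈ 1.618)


φ = (1 + √5) / 2 ≈ 1.618
Length = width × φ = 29.43 × 1.618 = 47.61774
≈ 47.62

47.62


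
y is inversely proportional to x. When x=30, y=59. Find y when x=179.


Inverse proportion: x × y = constant
k = 30 × 59 = 1770
y₂ = k / 179 = 1770 / 179
= 9.89

9.89


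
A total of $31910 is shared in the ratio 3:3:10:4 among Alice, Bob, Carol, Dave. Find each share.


Total parts = 3 + 3 + 10 + 4 = 20
Alice: 31910 × 3/20 = 4786.50
Bob: 31910 × 3/20 = 4786.50
Carol: 31910 × 10/20 = 15955.00
Dave: 31910 × 4/20 = 6382.00
= Alice: $4786.50, Bob: $4786.50, Carol: $15955.00, Dave: $6382.00

Alice: $4786.50, Bob: $4786.50, Carol: $15955.00, Dave: $6382.00


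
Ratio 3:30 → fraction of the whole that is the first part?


Total parts = 3 + 30 = 33
First part: 3/33 = 1/11
= 1/11

1/11


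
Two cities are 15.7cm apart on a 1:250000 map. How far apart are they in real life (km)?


Real distance = map distance × scale
= 15.7cm × 250000
= 3925000 cm = 39250.0 m
= 39.250 km

39.250 km


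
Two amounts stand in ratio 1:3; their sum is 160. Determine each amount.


Let A = 1k, B = 3k.
1k + 3k = 160
4k = 160 → k = 160/4 = 40
A = 1×40 = 40, B = 3×40 = 120
= A = 40, B = 120

A = 40, B = 120


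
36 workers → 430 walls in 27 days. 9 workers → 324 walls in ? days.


Days ∝ work / workers, so d₂ = d₁ × (m₁/m₂) × (w₂/w₁)
Workers factor (inverse): 36/9 = 4.0000
Work factor (direct): 324/430 ≈ 0.7535
d₂ = 27 × 36/9 × 324/430 = (27 × 36 × 324) / (9 × 430) = 314928/3870
≈ 81.38 days

81.38 days


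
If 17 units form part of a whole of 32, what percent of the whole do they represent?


Percentage = (part / whole) × 100
= (17 / 32) × 100
≈ 53.13%

53.13%


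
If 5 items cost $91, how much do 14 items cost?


Direct proportion: y/x = constant
k = 91/5 = 18.2000
y₂ = k × 14 = 91 × 14 / 5 = 1274/5
= 254.80

254.80


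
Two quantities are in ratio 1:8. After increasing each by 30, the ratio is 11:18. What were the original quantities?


Let A = 1k, B = 8k.
(1k + 30) / (8k + 30) = 11/18
Cross-multiply: 18(1k + 30) = 11(8k + 30)
18k + 540 = 88k + 330
18k - 88k = 330 - 540
-70k = -210
k = -210/-70 = 3
A = 1×3 = 3, B = 8×3 = 24
= A = 3, B = 24

A = 3, B = 24


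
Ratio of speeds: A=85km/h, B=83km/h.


Ratio = 85:83
GCD = 1
Simplified = 85:83
Time ratio (same distance) = 83:85
Speed ratio = 85:83

85:83


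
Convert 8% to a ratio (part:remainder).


8% means 8 parts out of 100; remainder = 92
Part : remainder = 8:92
GCD = 4
= 2:23

2:23


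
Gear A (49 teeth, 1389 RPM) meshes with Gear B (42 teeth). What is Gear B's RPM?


Gear ratio = 49:42 = 7:6
RPM_B = RPM_A × (teeth_A / teeth_B)
= 1389 × (49/42)
= 1620.5 RPM

1620.5 RPM


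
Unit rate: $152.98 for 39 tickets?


Unit rate = total / quantity
= 152.98 / 39
= $3.92 per unit

$3.92 per unit


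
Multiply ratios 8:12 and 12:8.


Compound ratio = (8×12) : (12×8)
= 96:96
GCD = 96
= 1:1

1:1


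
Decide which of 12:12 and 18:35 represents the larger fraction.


12/12 = 1.0000
18/35 = 0.5143
1.0000 > 0.5143, so 12:12 is greater
= 12:12

12:12


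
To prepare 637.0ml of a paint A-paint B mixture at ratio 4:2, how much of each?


Total parts = 4 + 2 = 6
paint A: 637.0 × 4/6 = 424.7ml
paint B: 637.0 × 2/6 = 212.3ml
= 424.7ml and 212.3ml

424.7ml and 212.3ml


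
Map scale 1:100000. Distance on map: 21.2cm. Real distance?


Real distance = map distance × scale
= 21.2cm × 100000
= 2120000 cm = 21200.0 m
= 21.200 km

21.200 km


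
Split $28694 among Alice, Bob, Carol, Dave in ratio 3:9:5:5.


Total parts = 3 + 9 + 5 + 5 = 22
Alice: 28694 × 3/22 = 3912.82
Bob: 28694 × 9/22 = 11738.45
Carol: 28694 × 5/22 = 6521.36
Dave: 28694 × 5/22 = 6521.36
= Alice: $3912.82, Bob: $11738.45, Carol: $6521.36, Dave: $6521.36

Alice: $3912.82, Bob: $11738.45, Carol: $6521.36, Dave: $6521.36


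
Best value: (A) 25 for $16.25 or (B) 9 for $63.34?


Deal A: $16.25/25 = $0.6500/unit
Deal B: $63.34/9 = $7.0378/unit
A is cheaper per unit
= Deal A

Deal A


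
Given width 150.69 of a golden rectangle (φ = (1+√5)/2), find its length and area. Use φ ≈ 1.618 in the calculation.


φ = (1 + √5) / 2 ≈ 1.618
Length = width × φ = 150.69 × 1.618 = 243.81642
≈ 243.82
Area = width × length = 150.69 × 243.81642 = 36740.6963298 ≈ 36740.70
= Length: 243.82, Area: 36740.70

Length: 243.82, Area: 36740.70


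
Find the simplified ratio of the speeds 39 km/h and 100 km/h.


Ratio = 39:100
GCD = 1
Simplified = 39:100
Time ratio (same distance) = 100:39
Speed ratio = 39:100

39:100


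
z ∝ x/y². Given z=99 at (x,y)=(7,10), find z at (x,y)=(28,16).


z = k·x/y²
Solve for k using the known point: k = z·y²/x = 99×100/7 = 9900/7 ≈ 1414.2857
Now evaluate at x=28, y=16:
z = k × 28 / 256 = (9900 × 28) / (7 × 256) = 277200/1792
= 154.6875

154.6875


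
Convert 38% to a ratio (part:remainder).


38% means 38 parts out of 100; remainder = 62
Part : remainder = 38:62
GCD = 2
= 19:31

19:31


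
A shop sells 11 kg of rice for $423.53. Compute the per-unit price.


Unit rate = total / quantity
= 423.53 / 11
= $38.50 per unit

$38.50 per unit


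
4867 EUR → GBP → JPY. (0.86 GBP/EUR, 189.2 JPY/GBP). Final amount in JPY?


Step 1: 4867 EUR × 0.86 = 4185.62 GBP
Step 2: 4185.62 GBP × 189.2 = 791919.30 JPY
Implied rate EUR→JPY = 0.86 × 189.2 = 162.7120
= 791919.30 JPY

791919.30 JPY


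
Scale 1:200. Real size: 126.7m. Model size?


Model size = real / scale
= 126.7 / 200
= 0.6335 m

0.6335 m


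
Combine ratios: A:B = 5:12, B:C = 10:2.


Match B: multiply A:B by 10 → 50:120
Multiply B:C by 12 → 120:24
Combined: 50:120:24
GCD = 2
= 25:60:12

25:60:12


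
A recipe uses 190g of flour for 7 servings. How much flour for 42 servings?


Direct proportion: y/x = constant
k = 190/7 ≈ 27.1429
y₂ = k × 42 = 190 × 42 / 7 = 7980/7
= 1140.00

1140.00


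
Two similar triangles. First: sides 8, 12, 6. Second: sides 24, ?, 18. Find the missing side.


Scale factor = 24/8 = 3
Missing side = 12 × 3
= 36.0

36.0


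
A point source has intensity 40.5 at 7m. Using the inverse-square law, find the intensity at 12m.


I₁d₁² = I₂d₂²
I₂ = I₁ × (d₁/d₂)²
= 40.5 × (7/12)²
= 40.5 × 49/144
= 1984.5/144
≈ 13.7813

13.7813


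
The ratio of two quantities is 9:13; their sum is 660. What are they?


Let A = 9k, B = 13k.
9k + 13k = 660
22k = 660 → k = 660/22 = 30
A = 9×30 = 270, B = 13×30 = 390
= A = 270, B = 390

A = 270, B = 390


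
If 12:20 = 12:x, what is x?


Cross multiply: 12 × x = 20 × 12
12x = 240
x = 240 / 12
= 20.00

20.00


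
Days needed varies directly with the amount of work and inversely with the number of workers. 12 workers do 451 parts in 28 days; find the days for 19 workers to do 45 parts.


Days ∝ work / workers, so d₂ = d₁ × (m₁/m₂) × (w₂/w₁)
Workers factor (inverse): 12/19 ≈ 0.6316
Work factor (direct): 45/451 ≈ 0.0998
d₂ = 28 × 12/19 × 45/451 = (28 × 12 × 45) / (19 × 451) = 15120/8569
≈ 1.76 days

1.76 days


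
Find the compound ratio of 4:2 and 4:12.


Compound ratio = (4×4) : (2×12)
= 16:24
GCD = 8
= 2:3

2:3


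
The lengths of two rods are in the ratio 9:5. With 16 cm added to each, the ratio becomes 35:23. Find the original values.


Let A = 9k, B = 5k.
(9k + 16) / (5k + 16) = 35/23
Cross-multiply: 23(9k + 16) = 35(5k + 16)
207k + 368 = 175k + 560
207k - 175k = 560 - 368
32k = 192
k = 192/32 = 6
A = 9×6 = 54, B = 5×6 = 30
= A = 54, B = 30

A = 54, B = 30


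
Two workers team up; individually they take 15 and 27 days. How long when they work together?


Rate of A = 1/15 per day
Rate of B = 1/27 per day
Combined rate = 1/15 + 1/27 = 42/405 ≈ 0.1037 per day
Days = 1 / combined rate = 405/42
≈ 9.64 days

9.64 days


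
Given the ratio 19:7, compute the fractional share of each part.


Total parts = 19 + 7 = 26
First part: 19/26 = 19/26
Second part: 7/26 = 7/26
= 19/26 and 7/26

19/26 and 7/26


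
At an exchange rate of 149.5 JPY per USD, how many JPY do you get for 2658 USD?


Amount × rate = 2658 × 149.5
= 397371.00 JPY

397371.00 JPY


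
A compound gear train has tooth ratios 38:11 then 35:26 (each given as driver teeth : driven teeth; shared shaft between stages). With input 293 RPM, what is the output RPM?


Stage 1: RPM_B = RPM_A × t_A/t_B = 293 × 38/11 = 11134/11 ≈ 1012.18
B and C share a shaft → RPM_C = RPM_B
Stage 2: RPM_D = RPM_C × t_C/t_D = RPM_A × (t_A×t_C)/(t_B×t_D)
Overall ratio = (38×35)/(11×26) = 1330/286
RPM_D = 293 × 1330/286 = 389690/286
≈ 1362.55 RPM

1362.55 RPM


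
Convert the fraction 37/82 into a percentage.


Percentage = (part / whole) × 100
= (37 / 82) × 100
≈ 45.12%

45.12%


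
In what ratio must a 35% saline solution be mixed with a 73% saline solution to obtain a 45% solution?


Let x parts of 35% mix with y parts of 73%.
35x + 73y = 45(x + y)
35x + 73y = 45x + 45y
x(35 - 45) = y(45 - 73)
x/y = (73 - 45)/(45 - 35) = 28/10
Simplify: 14:5
= 14:5

14:5


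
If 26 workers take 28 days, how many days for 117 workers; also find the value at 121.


Inverse proportion: x × y = constant
k = 26 × 28 = 728
At x=117: k/117 = 6.22
At x=121: k/121 = 6.02
= 6.22 and 6.02

6.22 and 6.02


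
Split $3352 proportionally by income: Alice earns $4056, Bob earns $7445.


Total income = 4056 + 7445 = $11501
Alice: $3352 × 4056/11501 = $1182.13
Bob: $3352 × 7445/11501 = $2169.87
= Alice: $1182.13, Bob: $2169.87

Alice: $1182.13, Bob: $2169.87


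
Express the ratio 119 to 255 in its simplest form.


GCD(119, 255) = 17
119/17 : 255/17
= 7:15

7:15


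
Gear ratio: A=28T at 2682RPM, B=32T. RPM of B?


Gear ratio = 28:32 = 7:8
RPM_B = RPM_A × (teeth_A / teeth_B)
= 2682 × (28/32)
= 2346.8 RPM

2346.8 RPM


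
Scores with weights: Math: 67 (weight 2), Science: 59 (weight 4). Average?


Numerator = 67×2 + 59×4
= 134 + 236
= 370
Total weight = 6
Weighted avg = 370/6
= 61.67

61.67


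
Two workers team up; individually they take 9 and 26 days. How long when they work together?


Rate of A = 1/9 per day
Rate of B = 1/26 per day
Combined rate = 1/9 + 1/26 = 35/234 ≈ 0.1496 per day
Days = 1 / combined rate = 234/35
≈ 6.69 days

6.69 days


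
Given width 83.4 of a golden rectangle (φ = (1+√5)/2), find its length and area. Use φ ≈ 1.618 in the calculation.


φ = (1 + √5) / 2 ≈ 1.618
Length = width × φ = 83.4 × 1.618 = 134.9412
≈ 134.94
Area = width × length = 83.4 × 134.9412 = 11254.09608 ≈ 11254.10
= Length: 134.94, Area: 11254.10

Length: 134.94, Area: 11254.10


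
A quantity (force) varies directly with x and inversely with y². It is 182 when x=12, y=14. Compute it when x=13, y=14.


z = k·x/y²
Solve for k using the known point: k = z·y²/x = 182×196/12 = 35672/12 ≈ 2972.6667
Now evaluate at x=13, y=14:
z = k × 13 / 196 = (35672 × 13) / (12 × 196) = 463736/2352
≈ 197.1667

197.1667


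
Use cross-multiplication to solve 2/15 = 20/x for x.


Cross multiply: 2 × x = 15 × 20
2x = 300
x = 300 / 2
= 150.00

150.00


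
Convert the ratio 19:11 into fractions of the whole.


Total parts = 19 + 11 = 30
First part: 19/30 = 19/30
Second part: 11/30 = 11/30
= 19/30 and 11/30

19/30 and 11/30


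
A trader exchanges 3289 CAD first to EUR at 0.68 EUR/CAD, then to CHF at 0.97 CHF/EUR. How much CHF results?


Step 1: 3289 CAD × 0.68 = 2236.52 EUR
Step 2: 2236.52 EUR × 0.97 = 2169.42 CHF
Implied rate CAD→CHF = 0.68 × 0.97 = 0.6596
= 2169.42 CHF

2169.42 CHF


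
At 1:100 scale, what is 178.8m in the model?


Model size = real / scale
= 178.8 / 100
= 1.7880 m

1.7880 m


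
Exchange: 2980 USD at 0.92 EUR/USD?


Amount × rate = 2980 × 0.92
= 2741.60 EUR

2741.60 EUR


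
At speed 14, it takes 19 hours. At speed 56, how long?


Inverse proportion: x × y = constant
k = 14 × 19 = 266
y₂ = k / 56 = 266 / 56
= 4.75

4.75


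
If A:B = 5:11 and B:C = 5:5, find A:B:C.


Match B: multiply A:B by 5 → 25:55
Multiply B:C by 11 → 55:55
Combined: 25:55:55
GCD = 5
= 5:11:11

5:11:11


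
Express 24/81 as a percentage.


Percentage = (part / whole) × 100
= (24 / 81) × 100
≈ 29.63%

29.63%


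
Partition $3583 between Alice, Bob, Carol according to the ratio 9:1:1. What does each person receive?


Total parts = 9 + 1 + 1 = 11
Alice: 3583 × 9/11 = 2931.55
Bob: 3583 × 1/11 = 325.73
Carol: 3583 × 1/11 = 325.73
= Alice: $2931.55, Bob: $325.73, Carol: $325.73

Alice: $2931.55, Bob: $325.73, Carol: $325.73


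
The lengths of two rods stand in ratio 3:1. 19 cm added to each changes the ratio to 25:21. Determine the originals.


Let A = 3k, B = 1k.
(3k + 19) / (1k + 19) = 25/21
Cross-multiply: 21(3k + 19) = 25(1k + 19)
63k + 399 = 25k + 475
63k - 25k = 475 - 399
38k = 76
k = 76/38 = 2
A = 3×2 = 6, B = 1×2 = 2
= A = 6, B = 2

A = 6, B = 2


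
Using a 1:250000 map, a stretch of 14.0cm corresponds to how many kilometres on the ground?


Real distance = map distance × scale
= 14.0cm × 250000
= 3500000 cm = 35000.0 m
= 35.000 km

35.000 km


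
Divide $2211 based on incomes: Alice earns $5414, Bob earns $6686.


Total income = 5414 + 6686 = $12100
Alice: $2211 × 5414/12100 = $989.29
Bob: $2211 × 6686/12100 = $1221.71
= Alice: $989.29, Bob: $1221.71

Alice: $989.29, Bob: $1221.71


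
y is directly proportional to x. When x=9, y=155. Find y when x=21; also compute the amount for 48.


Direct proportion: y/x = constant
k = 155/9 ≈ 17.2222
y at x=21: k × 21 = 155 × 21 / 9 = 3255/9 ≈ 361.67
y at x=48: k × 48 = 155 × 48 / 9 = 7440/9 ≈ 826.67
= 361.67 and 826.67

361.67 and 826.67


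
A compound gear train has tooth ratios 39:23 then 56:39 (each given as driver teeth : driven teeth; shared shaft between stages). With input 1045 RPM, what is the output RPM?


Stage 1: RPM_B = RPM_A × t_A/t_B = 1045 × 39/23 = 40755/23 ≈ 1771.96
B and C share a shaft → RPM_C = RPM_B
Stage 2: RPM_D = RPM_C × t_C/t_D = RPM_A × (t_A×t_C)/(t_B×t_D)
Overall ratio = (39×56)/(23×39) = 2184/897
RPM_D = 1045 × 2184/897 = 2282280/897
≈ 2544.35 RPM

2544.35 RPM


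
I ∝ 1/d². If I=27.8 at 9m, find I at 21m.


I₁d₁² = I₂d₂²
I₂ = I₁ × (d₁/d₂)²
= 27.8 × (9/21)²
= 27.8 × 81/441
= 2251.8/441
≈ 5.1061

5.1061


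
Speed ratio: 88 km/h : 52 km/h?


Ratio = 88:52
GCD = 4
Simplified = 22:13
Time ratio (same distance) = 13:22
Speed ratio = 22:13

22:13


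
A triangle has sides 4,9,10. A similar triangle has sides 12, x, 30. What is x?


Scale factor = 12/4 = 3
Missing side = 9 × 3
= 27.0

27.0


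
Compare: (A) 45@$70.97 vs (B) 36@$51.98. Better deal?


Deal A: $70.97/45 = $1.5771/unit
Deal B: $51.98/36 = $1.4439/unit
B is cheaper per unit
= Deal B

Deal B


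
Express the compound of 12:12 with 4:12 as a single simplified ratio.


Compound ratio = (12×4) : (12×12)
= 48:144
GCD = 48
= 1:3

1:3


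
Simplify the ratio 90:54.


GCD(90, 54) = 18
90/18 : 54/18
= 5:3

5:3


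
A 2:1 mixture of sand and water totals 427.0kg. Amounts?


Total parts = 2 + 1 = 3
sand: 427.0 × 2/3 = 284.7kg
water: 427.0 × 1/3 = 142.3kg
= 284.7kg and 142.3kg

284.7kg and 142.3kg


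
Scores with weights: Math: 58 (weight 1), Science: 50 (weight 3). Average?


Numerator = 58×1 + 50×3
= 58 + 150
= 208
Total weight = 4
Weighted avg = 208/4
= 52.00

52.00


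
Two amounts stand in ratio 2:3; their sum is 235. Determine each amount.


Let A = 2k, B = 3k.
2k + 3k = 235
5k = 235 → k = 235/5 = 47
A = 2×47 = 94, B = 3×47 = 141
= A = 94, B = 141

A = 94, B = 141


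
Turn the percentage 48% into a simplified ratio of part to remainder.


48% means 48 parts out of 100; remainder = 52
Part : remainder = 48:52
GCD = 4
= 12:13

12:13


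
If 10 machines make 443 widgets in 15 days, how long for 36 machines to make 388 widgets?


Days ∝ work / workers, so d₂ = d₁ × (m₁/m₂) × (w₂/w₁)
Workers factor (inverse): 10/36 ≈ 0.2778
Work factor (direct): 388/443 ≈ 0.8758
d₂ = 15 × 10/36 × 388/443 = (15 × 10 × 388) / (36 × 443) = 58200/15948
≈ 3.65 days

3.65 days


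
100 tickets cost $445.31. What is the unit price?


Unit rate = total / quantity
= 445.31 / 100
= $4.45 per unit

$4.45 per unit


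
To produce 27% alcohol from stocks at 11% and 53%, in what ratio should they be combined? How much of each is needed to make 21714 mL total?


Let x parts of 11% mix with y parts of 53%.
11x + 53y = 27(x + y)
11x + 53y = 27x + 27y
x(11 - 27) = y(27 - 53)
x/y = (53 - 27)/(27 - 11) = 26/16
Simplify: 13:8
Total parts = 21; one part = 21714/21 = 1034.00 mL
11% solution: 13×1034.00 = 13442.00 mL
53% solution: 8×1034.00 = 8272.00 mL
= ratio 13:8; 13442.00 mL and 8272.00 mL

ratio 13:8; 13442.00 mL and 8272.00 mL


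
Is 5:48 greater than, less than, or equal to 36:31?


5/48 = 0.1042
36/31 = 1.1613
0.1042 < 1.1613, so 5:48 is less
= less than

less than


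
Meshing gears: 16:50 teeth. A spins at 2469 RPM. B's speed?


Gear ratio = 16:50 = 8:25
RPM_B = RPM_A × (teeth_A / teeth_B)
= 2469 × (16/50)
= 790.1 RPM

790.1 RPM


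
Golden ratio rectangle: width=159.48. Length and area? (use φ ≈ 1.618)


φ = (1 + √5) / 2 ≈ 1.618
Length = width × φ = 159.48 × 1.618 = 258.03864
≈ 258.04
Area = width × length = 159.48 × 258.03864 = 41152.0023072 ≈ 41152.00
= Length: 258.04, Area: 41152.00

Length: 258.04, Area: 41152.00


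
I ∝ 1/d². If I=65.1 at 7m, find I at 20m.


I₁d₁² = I₂d₂²
I₂ = I₁ × (d₁/d₂)²
= 65.1 × (7/20)²
= 65.1 × 49/400
= 3189.9/400
≈ 7.9748

7.9748


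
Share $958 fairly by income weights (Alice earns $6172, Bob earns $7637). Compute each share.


Total income = 6172 + 7637 = $13809
Alice: $958 × 6172/13809 = $428.18
Bob: $958 × 7637/13809 = $529.82
= Alice: $428.18, Bob: $529.82

Alice: $428.18, Bob: $529.82


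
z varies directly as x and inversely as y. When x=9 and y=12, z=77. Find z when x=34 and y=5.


z = k·x/y
Solve for k using the known point: k = z·y/x = 77×12/9 = 924/9 ≈ 102.6667
Now evaluate at x=34, y=5:
z = k × 34 / 5 = (924 × 34) / (9 × 5) = 31416/45
≈ 698.1333

698.1333


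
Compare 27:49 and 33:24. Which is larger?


27/49 = 0.5510
33/24 = 1.3750
0.5510 < 1.3750, so 27:49 is less
= 33:24

33:24


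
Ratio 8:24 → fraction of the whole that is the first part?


Total parts = 8 + 24 = 32
First part: 8/32 = 1/4
= 1/4

1/4


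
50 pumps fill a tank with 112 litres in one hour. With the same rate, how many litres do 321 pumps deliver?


Direct proportion: y/x = constant
k = 112/50 = 2.2400
y₂ = k × 321 = 112 × 321 / 50 = 35952/50
= 719.04

719.04


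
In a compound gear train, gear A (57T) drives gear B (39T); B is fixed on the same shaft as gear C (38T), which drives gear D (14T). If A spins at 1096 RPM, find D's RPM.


Stage 1: RPM_B = RPM_A × t_A/t_B = 1096 × 57/39 = 62472/39 ≈ 1601.85
B and C share a shaft → RPM_C = RPM_B
Stage 2: RPM_D = RPM_C × t_C/t_D = RPM_A × (t_A×t_C)/(t_B×t_D)
Overall ratio = (57×38)/(39×14) = 2166/546
RPM_D = 1096 × 2166/546 = 2373936/546
≈ 4347.87 RPM

4347.87 RPM


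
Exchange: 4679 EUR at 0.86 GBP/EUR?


Amount × rate = 4679 × 0.86
= 4023.94 GBP

4023.94 GBP


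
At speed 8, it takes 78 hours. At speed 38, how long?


Inverse proportion: x × y = constant
k = 8 × 78 = 624
y₂ = k / 38 = 624 / 38
= 16.42

16.42


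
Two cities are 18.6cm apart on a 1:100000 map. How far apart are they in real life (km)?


Real distance = map distance × scale
= 18.6cm × 100000
= 1860000 cm = 18600.0 m
= 18.600 km

18.600 km


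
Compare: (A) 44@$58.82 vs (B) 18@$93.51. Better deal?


Deal A: $58.82/44 = $1.3368/unit
Deal B: $93.51/18 = $5.1950/unit
A is cheaper per unit
= Deal A

Deal A


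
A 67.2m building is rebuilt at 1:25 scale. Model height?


Model size = real / scale
= 67.2 / 25
= 2.6880 m

2.6880 m


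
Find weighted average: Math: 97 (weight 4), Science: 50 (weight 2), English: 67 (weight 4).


Numerator = 97×4 + 50×2 + 67×4
= 388 + 100 + 268
= 756
Total weight = 10
Weighted avg = 756/10
= 75.60

75.60


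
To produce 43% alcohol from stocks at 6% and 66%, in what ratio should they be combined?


Let x parts of 6% mix with y parts of 66%.
6x + 66y = 43(x + y)
6x + 66y = 43x + 43y
x(6 - 43) = y(43 - 66)
x/y = (66 - 43)/(43 - 6) = 23/37
Simplify: 23:37
= 23:37

23:37


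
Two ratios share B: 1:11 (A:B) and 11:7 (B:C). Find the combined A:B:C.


Match B: multiply A:B by 11 → 11:121
Multiply B:C by 11 → 121:77
Combined: 11:121:77
GCD = 11
= 1:11:7

1:11:7


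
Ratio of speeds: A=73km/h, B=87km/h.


Ratio = 73:87
GCD = 1
Simplified = 73:87
Time ratio (same distance) = 87:73
Speed ratio = 73:87

73:87


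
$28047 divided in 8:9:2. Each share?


Total parts = 8 + 9 + 2 = 19
Part 1: 28047 × 8/19 = 11809.26
Part 2: 28047 × 9/19 = 13285.42
Part 3: 28047 × 2/19 = 2952.32
= Part 1: $11809.26, Part 2: $13285.42, Part 3: $2952.32

Part 1: $11809.26, Part 2: $13285.42, Part 3: $2952.32


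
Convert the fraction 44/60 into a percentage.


Percentage = (part / whole) × 100
= (44 / 60) × 100
≈ 73.33%

73.33%


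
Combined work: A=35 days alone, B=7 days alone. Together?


Rate of A = 1/35 per day
Rate of B = 1/7 per day
Combined rate = 1/35 + 1/7 = 42/245 ≈ 0.1714 per day
Days = 1 / combined rate = 245/42
≈ 5.83 days

5.83 days


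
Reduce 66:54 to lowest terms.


GCD(66, 54) = 6
66/6 : 54/6
= 11:9

11:9


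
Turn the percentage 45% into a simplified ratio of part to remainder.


45% means 45 parts out of 100; remainder = 55
Part : remainder = 45:55
GCD = 5
= 9:11

9:11


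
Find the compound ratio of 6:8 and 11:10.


Compound ratio = (6×11) : (8×10)
= 66:80
GCD = 2
= 33:40

33:40


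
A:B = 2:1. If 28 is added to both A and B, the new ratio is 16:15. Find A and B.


Let A = 2k, B = 1k.
(2k + 28) / (1k + 28) = 16/15
Cross-multiply: 15(2k + 28) = 16(1k + 28)
30k + 420 = 16k + 448
30k - 16k = 448 - 420
14k = 28
k = 28/14 = 2
A = 2×2 = 4, B = 1×2 = 2
= A = 4, B = 2

A = 4, B = 2


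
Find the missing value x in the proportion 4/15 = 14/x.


Cross multiply: 4 × x = 15 × 14
4x = 210
x = 210 / 4
= 52.50

52.50


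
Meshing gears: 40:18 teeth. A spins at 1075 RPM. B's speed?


Gear ratio = 40:18 = 20:9
RPM_B = RPM_A × (teeth_A / teeth_B)
= 1075 × (40/18)
= 2388.9 RPM

2388.9 RPM


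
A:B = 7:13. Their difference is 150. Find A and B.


Let A = 7k, B = 13k.
13k - 7k = 150
6k = 150 → k = 150/6 = 25
A = 7×25 = 175, B = 13×25 = 325
= A = 175, B = 325

A = 175, B = 325


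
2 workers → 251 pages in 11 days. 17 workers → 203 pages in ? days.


Days ∝ work / workers, so d₂ = d₁ × (m₁/m₂) × (w₂/w₁)
Workers factor (inverse): 2/17 ≈ 0.1176
Work factor (direct): 203/251 ≈ 0.8088
d₂ = 11 × 2/17 × 203/251 = (11 × 2 × 203) / (17 × 251) = 4466/4267
≈ 1.05 days

1.05 days


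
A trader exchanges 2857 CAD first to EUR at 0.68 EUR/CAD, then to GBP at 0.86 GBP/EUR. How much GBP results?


Step 1: 2857 CAD × 0.68 = 1942.76 EUR
Step 2: 1942.76 EUR × 0.86 = 1670.77 GBP
Implied rate CAD→GBP = 0.68 × 0.86 = 0.5848
= 1670.77 GBP

1670.77 GBP


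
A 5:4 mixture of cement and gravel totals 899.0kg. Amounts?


Total parts = 5 + 4 = 9
cement: 899.0 × 5/9 = 499.4kg
gravel: 899.0 × 4/9 = 399.6kg
= 499.4kg and 399.6kg

499.4kg and 399.6kg


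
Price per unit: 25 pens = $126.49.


Unit rate = total / quantity
= 126.49 / 25
= $5.06 per unit

$5.06 per unit


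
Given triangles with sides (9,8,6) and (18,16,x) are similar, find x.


Scale factor = 18/9 = 2
Missing side = 6 × 2
= 12.0

12.0


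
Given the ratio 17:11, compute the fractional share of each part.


Total parts = 17 + 11 = 28
First part: 17/28 = 17/28
Second part: 11/28 = 11/28
= 17/28 and 11/28

17/28 and 11/28


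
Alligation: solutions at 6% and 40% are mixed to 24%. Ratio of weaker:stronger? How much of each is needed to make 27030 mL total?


Let x parts of 6% mix with y parts of 40%.
6x + 40y = 24(x + y)
6x + 40y = 24x + 24y
x(6 - 24) = y(24 - 40)
x/y = (40 - 24)/(24 - 6) = 16/18
Simplify: 8:9
Total parts = 17; one part = 27030/17 = 1590.00 mL
6% solution: 8×1590.00 = 12720.00 mL
40% solution: 9×1590.00 = 14310.00 mL
= ratio 8:9; 12720.00 mL and 14310.00 mL

ratio 8:9; 12720.00 mL and 14310.00 mL


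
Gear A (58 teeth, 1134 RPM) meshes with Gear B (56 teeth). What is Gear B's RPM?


Gear ratio = 58:56 = 29:28
RPM_B = RPM_A × (teeth_A / teeth_B)
= 1134 × (58/56)
= 1174.5 RPM

1174.5 RPM


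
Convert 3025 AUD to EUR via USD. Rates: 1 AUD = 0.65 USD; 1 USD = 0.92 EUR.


Step 1: 3025 AUD × 0.65 = 1966.25 USD
Step 2: 1966.25 USD × 0.92 = 1808.95 EUR
Implied rate AUD→EUR = 0.65 × 0.92 = 0.5980
= 1808.95 EUR

1808.95 EUR


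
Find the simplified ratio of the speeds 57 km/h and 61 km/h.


Ratio = 57:61
GCD = 1
Simplified = 57:61
Time ratio (same distance) = 61:57
Speed ratio = 57:61

57:61


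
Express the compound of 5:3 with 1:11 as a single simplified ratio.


Compound ratio = (5×1) : (3×11)
= 5:33
GCD = 1
= 5:33

5:33


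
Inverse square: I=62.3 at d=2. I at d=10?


I₁d₁² = I₂d₂²
I₂ = I₁ × (d₁/d₂)²
= 62.3 × (2/10)²
= 62.3 × 4/100
= 249.2/100
= 2.4920

2.4920


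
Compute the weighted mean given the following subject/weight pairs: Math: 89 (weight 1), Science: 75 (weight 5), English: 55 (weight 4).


Numerator = 89×1 + 75×5 + 55×4
= 89 + 375 + 220
= 684
Total weight = 10
Weighted avg = 684/10
= 68.40

68.40


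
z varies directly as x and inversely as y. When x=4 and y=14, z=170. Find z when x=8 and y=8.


z = k·x/y
Solve for k using the known point: k = z·y/x = 170×14/4 = 2380/4 = 595.0000
Now evaluate at x=8, y=8:
z = k × 8 / 8 = (2380 × 8) / (4 × 8) = 19040/32
= 595.0000

595.0000


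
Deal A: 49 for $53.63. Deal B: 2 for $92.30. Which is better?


Deal A: $53.63/49 = $1.0945/unit
Deal B: $92.30/2 = $46.1500/unit
A is cheaper per unit
= Deal A

Deal A


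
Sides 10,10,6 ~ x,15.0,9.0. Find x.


Scale factor = 15.0/10 = 1.5
Missing side = 10 × 1.5
= 15.0

15.0


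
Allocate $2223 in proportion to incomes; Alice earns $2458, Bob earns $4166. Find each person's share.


Total income = 2458 + 4166 = $6624
Alice: $2223 × 2458/6624 = $824.90
Bob: $2223 × 4166/6624 = $1398.10
= Alice: $824.90, Bob: $1398.10

Alice: $824.90, Bob: $1398.10


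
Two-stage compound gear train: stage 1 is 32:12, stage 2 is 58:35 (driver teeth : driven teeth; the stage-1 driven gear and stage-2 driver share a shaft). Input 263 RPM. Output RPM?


Stage 1: RPM_B = RPM_A × t_A/t_B = 263 × 32/12 = 8416/12 ≈ 701.33
B and C share a shaft → RPM_C = RPM_B
Stage 2: RPM_D = RPM_C × t_C/t_D = RPM_A × (t_A×t_C)/(t_B×t_D)
Overall ratio = (32×58)/(12×35) = 1856/420
RPM_D = 263 × 1856/420 = 488128/420
≈ 1162.21 RPM

1162.21 RPM


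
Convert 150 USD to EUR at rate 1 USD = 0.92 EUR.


Amount × rate = 150 × 0.92
= 138.00 EUR

138.00 EUR


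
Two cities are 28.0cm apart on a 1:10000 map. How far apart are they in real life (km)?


Real distance = map distance × scale
= 28.0cm × 10000
= 280000 cm = 2800.0 m
= 2.800 km

2.800 km


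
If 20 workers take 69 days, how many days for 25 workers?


Inverse proportion: x × y = constant
k = 20 × 69 = 1380
y₂ = k / 25 = 1380 / 25
= 55.20

55.20


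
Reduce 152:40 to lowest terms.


GCD(152, 40) = 8
152/8 : 40/8
= 19:5

19:5


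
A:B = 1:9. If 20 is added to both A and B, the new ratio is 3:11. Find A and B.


Let A = 1k, B = 9k.
(1k + 20) / (9k + 20) = 3/11
Cross-multiply: 11(1k + 20) = 3(9k + 20)
11k + 220 = 27k + 60
11k - 27k = 60 - 220
-16k = -160
k = -160/-16 = 10
A = 1×10 = 10, B = 9×10 = 90
= A = 10, B = 90

A = 10, B = 90
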